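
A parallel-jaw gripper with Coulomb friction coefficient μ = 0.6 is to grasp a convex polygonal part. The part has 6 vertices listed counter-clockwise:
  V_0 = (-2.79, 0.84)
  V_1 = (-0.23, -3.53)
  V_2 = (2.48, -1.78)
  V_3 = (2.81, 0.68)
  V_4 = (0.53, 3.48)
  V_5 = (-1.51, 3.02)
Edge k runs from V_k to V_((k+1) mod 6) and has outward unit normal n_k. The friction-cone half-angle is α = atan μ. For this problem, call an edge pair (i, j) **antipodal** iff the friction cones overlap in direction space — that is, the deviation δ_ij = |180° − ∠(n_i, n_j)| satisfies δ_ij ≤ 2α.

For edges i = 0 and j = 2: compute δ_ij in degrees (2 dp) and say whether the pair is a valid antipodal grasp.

α = atan 0.6 = 30.96°;  2α = 61.93°
edge 0: e_0 = (+2.56, -4.37);  n_0 = (-0.8628, -0.5055)
edge 2: e_2 = (+0.33, +2.46);  n_2 = (+0.9911, -0.1330)
∠(n_0, n_2) = 142.00°
δ = |180° − 142.00°| = 38.00°
38.00° ≤ 2α = 61.93°  →  valid

δ = 38.00°, valid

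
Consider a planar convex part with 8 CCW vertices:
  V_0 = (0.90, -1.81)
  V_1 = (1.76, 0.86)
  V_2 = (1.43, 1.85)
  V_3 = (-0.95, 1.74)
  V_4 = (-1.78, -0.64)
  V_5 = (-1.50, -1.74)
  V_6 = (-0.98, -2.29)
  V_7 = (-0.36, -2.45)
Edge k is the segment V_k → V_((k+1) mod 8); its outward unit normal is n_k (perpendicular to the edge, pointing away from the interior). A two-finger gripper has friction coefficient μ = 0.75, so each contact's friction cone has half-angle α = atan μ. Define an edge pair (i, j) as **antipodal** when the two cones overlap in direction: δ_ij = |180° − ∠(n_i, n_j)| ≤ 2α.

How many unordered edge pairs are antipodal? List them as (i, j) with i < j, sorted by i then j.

α = atan 0.75 = 36.87°;  2α = 73.74°
n_0 = (+0.9518, -0.3066)
n_1 = (+0.9487, +0.3162)
n_2 = (-0.0462, +0.9989)
n_3 = (-0.9442, +0.3293)
n_4 = (-0.9691, -0.2467)
n_5 = (-0.7266, -0.6870)
n_6 = (-0.2499, -0.9683)
n_7 = (+0.4529, -0.8916)
  (0,1): δ = 143.71°  ·
  (0,2): δ = 69.50°  ✓
  (0,3): δ = 1.37°  ✓
  (0,4): δ = 32.13°  ✓
  (0,5): δ = 61.25°  ✓
  (0,6): δ = 93.38°  ·
  (0,7): δ = 134.78°  ·
  (1,2): δ = 105.79°  ·
  (1,3): δ = 37.66°  ✓
  (1,4): δ = 4.15°  ✓
  (1,5): δ = 24.96°  ✓
  (1,6): δ = 57.09°  ✓
  (1,7): δ = 98.49°  ·
  (2,3): δ = 111.87°  ·
  (2,4): δ = 78.37°  ·
  (2,5): δ = 49.25°  ✓
  (2,6): δ = 17.12°  ✓
  (2,7): δ = 24.28°  ✓
  (3,4): δ = 146.49°  ·
  (3,5): δ = 117.38°  ·
  (3,6): δ = 85.24°  ·
  (3,7): δ = 43.85°  ✓
  (4,5): δ = 150.89°  ·
  (4,6): δ = 118.75°  ·
  (4,7): δ = 77.35°  ·
  (5,6): δ = 147.86°  ·
  (5,7): δ = 106.47°  ·
  (6,7): δ = 138.60°  ·
antipodal pairs: 12

count = 12; pairs: (0,2), (0,3), (0,4), (0,5), (1,3), (1,4), (1,5), (1,6), (2,5), (2,6), (2,7), (3,7)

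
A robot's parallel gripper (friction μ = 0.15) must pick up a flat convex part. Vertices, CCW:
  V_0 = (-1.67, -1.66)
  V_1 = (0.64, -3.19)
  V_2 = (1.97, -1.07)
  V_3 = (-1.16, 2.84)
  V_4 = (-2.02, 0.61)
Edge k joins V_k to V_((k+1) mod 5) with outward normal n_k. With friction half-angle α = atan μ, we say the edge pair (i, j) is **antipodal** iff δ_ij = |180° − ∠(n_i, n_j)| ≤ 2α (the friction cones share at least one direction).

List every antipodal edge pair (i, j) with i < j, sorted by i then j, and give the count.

count = 1; pairs: (1,3)

α = atan 0.15 = 8.53°;  2α = 17.06°
n_0 = (-0.5522, -0.8337)
n_1 = (+0.8471, -0.5314)
n_2 = (+0.7807, +0.6249)
n_3 = (-0.9330, +0.3598)
n_4 = (-0.9883, -0.1524)
  (0,1): δ = 88.58°  ·
  (0,2): δ = 17.80°  ·
  (0,3): δ = 102.43°  ·
  (0,4): δ = 132.28°  ·
  (1,2): δ = 109.22°  ·
  (1,3): δ = 11.01°  ✓
  (1,4): δ = 40.87°  ·
  (2,3): δ = 59.77°  ·
  (2,4): δ = 29.91°  ·
  (3,4): δ = 150.15°  ·
antipodal pairs: 1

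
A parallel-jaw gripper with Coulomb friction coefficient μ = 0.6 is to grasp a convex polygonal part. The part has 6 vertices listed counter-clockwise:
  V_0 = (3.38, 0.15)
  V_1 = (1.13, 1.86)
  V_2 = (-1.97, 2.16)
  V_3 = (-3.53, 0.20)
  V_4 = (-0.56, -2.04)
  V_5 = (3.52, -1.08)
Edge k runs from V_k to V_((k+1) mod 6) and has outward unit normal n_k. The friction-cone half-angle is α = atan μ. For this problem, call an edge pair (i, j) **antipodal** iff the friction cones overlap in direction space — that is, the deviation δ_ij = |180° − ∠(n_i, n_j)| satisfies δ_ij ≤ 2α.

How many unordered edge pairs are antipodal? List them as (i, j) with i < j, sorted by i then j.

count = 7; pairs: (0,3), (0,4), (1,3), (1,4), (2,4), (2,5), (3,5)

α = atan 0.6 = 30.96°;  2α = 61.93°
n_0 = (+0.6051, +0.7962)
n_1 = (+0.0963, +0.9954)
n_2 = (-0.7824, +0.6227)
n_3 = (-0.6021, -0.7984)
n_4 = (+0.2290, -0.9734)
n_5 = (+0.9936, +0.1131)
  (0,1): δ = 148.29°  ·
  (0,2): δ = 91.28°  ·
  (0,3): δ = 0.21°  ✓
  (0,4): δ = 50.48°  ✓
  (0,5): δ = 133.73°  ·
  (1,2): δ = 122.99°  ·
  (1,3): δ = 31.50°  ✓
  (1,4): δ = 18.77°  ✓
  (1,5): δ = 102.02°  ·
  (2,3): δ = 88.51°  ·
  (2,4): δ = 38.24°  ✓
  (2,5): δ = 45.01°  ✓
  (3,4): δ = 129.74°  ·
  (3,5): δ = 46.48°  ✓
  (4,5): δ = 96.75°  ·
antipodal pairs: 7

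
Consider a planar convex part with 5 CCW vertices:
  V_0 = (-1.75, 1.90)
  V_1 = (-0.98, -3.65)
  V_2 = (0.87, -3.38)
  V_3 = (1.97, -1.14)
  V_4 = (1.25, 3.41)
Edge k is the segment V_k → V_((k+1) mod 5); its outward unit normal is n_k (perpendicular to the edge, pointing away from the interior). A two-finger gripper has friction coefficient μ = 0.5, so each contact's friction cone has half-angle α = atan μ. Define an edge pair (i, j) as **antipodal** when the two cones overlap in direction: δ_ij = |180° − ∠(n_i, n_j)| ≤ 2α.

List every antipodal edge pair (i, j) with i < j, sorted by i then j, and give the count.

α = atan 0.5 = 26.57°;  2α = 53.13°
n_0 = (-0.9905, -0.1374)
n_1 = (+0.1444, -0.9895)
n_2 = (+0.8976, -0.4408)
n_3 = (+0.9877, +0.1563)
n_4 = (-0.4496, +0.8932)
  (0,1): δ = 89.60°  ·
  (0,2): δ = 34.05°  ✓
  (0,3): δ = 1.09°  ✓
  (0,4): δ = 108.82°  ·
  (1,2): δ = 124.46°  ·
  (1,3): δ = 89.31°  ·
  (1,4): δ = 18.41°  ✓
  (2,3): δ = 144.85°  ·
  (2,4): δ = 37.13°  ✓
  (3,4): δ = 72.27°  ·
antipodal pairs: 4

count = 4; pairs: (0,2), (0,3), (1,4), (2,4)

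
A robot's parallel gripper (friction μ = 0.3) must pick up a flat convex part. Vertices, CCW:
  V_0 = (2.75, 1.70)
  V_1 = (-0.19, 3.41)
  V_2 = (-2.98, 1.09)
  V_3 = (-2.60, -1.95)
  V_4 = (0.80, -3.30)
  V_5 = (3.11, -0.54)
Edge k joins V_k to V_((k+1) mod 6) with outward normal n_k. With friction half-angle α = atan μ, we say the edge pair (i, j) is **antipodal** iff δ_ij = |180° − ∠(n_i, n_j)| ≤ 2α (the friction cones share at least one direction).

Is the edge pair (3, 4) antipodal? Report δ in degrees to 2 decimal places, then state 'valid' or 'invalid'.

δ = 108.27°, invalid

α = atan 0.3 = 16.70°;  2α = 33.40°
edge 3: e_3 = (+3.40, -1.35);  n_3 = (-0.3690, -0.9294)
edge 4: e_4 = (+2.31, +2.76);  n_4 = (+0.7669, -0.6418)
∠(n_3, n_4) = 71.73°
δ = |180° − 71.73°| = 108.27°
108.27° > 2α = 33.40°  →  invalid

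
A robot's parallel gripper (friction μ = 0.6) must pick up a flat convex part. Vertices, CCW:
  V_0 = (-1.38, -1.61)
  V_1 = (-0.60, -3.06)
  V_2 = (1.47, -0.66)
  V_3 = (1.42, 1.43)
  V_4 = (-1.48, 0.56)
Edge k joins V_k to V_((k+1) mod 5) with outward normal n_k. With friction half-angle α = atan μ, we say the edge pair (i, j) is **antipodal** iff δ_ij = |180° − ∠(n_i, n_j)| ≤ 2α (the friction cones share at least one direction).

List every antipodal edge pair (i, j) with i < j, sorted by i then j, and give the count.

count = 4; pairs: (0,2), (1,3), (1,4), (2,4)

α = atan 0.6 = 30.96°;  2α = 61.93°
n_0 = (-0.8807, -0.4737)
n_1 = (+0.7572, -0.6531)
n_2 = (+0.9997, +0.0239)
n_3 = (-0.2873, +0.9578)
n_4 = (-0.9989, -0.0460)
  (0,1): δ = 69.05°  ·
  (0,2): δ = 26.91°  ✓
  (0,3): δ = 78.42°  ·
  (0,4): δ = 154.36°  ·
  (1,2): δ = 137.85°  ·
  (1,3): δ = 32.52°  ✓
  (1,4): δ = 43.42°  ✓
  (2,3): δ = 74.67°  ·
  (2,4): δ = 1.27°  ✓
  (3,4): δ = 104.06°  ·
antipodal pairs: 4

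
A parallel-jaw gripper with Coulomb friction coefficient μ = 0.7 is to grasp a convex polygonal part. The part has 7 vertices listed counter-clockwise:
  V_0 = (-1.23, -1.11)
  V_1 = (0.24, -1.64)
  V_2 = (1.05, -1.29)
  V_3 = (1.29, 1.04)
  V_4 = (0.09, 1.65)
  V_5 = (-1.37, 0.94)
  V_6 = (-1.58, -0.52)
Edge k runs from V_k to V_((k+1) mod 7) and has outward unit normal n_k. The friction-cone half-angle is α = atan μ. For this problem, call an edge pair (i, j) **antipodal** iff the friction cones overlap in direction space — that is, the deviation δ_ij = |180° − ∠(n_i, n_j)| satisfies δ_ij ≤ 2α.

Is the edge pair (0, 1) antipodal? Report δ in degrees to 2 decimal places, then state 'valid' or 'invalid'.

α = atan 0.7 = 34.99°;  2α = 69.98°
edge 0: e_0 = (+1.47, -0.53);  n_0 = (-0.3392, -0.9407)
edge 1: e_1 = (+0.81, +0.35);  n_1 = (+0.3967, -0.9180)
∠(n_0, n_1) = 43.20°
δ = |180° − 43.20°| = 136.80°
136.80° > 2α = 69.98°  →  invalid

δ = 136.80°, invalid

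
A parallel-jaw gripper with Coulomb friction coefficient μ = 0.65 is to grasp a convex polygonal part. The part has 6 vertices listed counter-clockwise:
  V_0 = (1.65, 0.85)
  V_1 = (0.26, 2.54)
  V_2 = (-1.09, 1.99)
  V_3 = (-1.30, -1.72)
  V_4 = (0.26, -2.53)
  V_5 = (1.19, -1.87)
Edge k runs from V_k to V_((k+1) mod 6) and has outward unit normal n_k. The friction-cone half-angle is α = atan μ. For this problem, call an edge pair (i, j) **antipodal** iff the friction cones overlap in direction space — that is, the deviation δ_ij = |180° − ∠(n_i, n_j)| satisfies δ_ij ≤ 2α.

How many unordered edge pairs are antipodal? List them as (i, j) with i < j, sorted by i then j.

α = atan 0.65 = 33.02°;  2α = 66.05°
n_0 = (+0.7723, +0.6352)
n_1 = (-0.3773, +0.9261)
n_2 = (-0.9984, +0.0565)
n_3 = (-0.4608, -0.8875)
n_4 = (+0.5787, -0.8155)
n_5 = (+0.9860, -0.1667)
  (0,1): δ = 107.27°  ·
  (0,2): δ = 42.68°  ✓
  (0,3): δ = 23.12°  ✓
  (0,4): δ = 85.93°  ·
  (0,5): δ = 130.96°  ·
  (1,2): δ = 115.41°  ·
  (1,3): δ = 49.61°  ✓
  (1,4): δ = 13.20°  ✓
  (1,5): δ = 58.23°  ✓
  (2,3): δ = 114.20°  ·
  (2,4): δ = 51.40°  ✓
  (2,5): δ = 6.36°  ✓
  (3,4): δ = 117.20°  ·
  (3,5): δ = 72.16°  ·
  (4,5): δ = 134.96°  ·
antipodal pairs: 7

count = 7; pairs: (0,2), (0,3), (1,3), (1,4), (1,5), (2,4), (2,5)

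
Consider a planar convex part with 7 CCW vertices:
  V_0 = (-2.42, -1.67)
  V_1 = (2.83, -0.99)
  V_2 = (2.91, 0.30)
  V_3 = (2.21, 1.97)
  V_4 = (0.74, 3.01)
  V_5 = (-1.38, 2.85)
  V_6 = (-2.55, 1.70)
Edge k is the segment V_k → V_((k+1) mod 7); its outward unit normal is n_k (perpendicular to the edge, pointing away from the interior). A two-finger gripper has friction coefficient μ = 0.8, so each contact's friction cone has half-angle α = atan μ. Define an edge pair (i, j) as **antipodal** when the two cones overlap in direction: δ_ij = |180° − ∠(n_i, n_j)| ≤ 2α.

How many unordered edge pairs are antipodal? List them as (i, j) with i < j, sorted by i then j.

count = 9; pairs: (0,2), (0,3), (0,4), (0,5), (1,5), (1,6), (2,5), (2,6), (3,6)

α = atan 0.8 = 38.66°;  2α = 77.32°
n_0 = (+0.1285, -0.9917)
n_1 = (+0.9981, -0.0619)
n_2 = (+0.9223, +0.3866)
n_3 = (+0.5776, +0.8164)
n_4 = (-0.0753, +0.9972)
n_5 = (-0.7010, +0.7132)
n_6 = (-0.9993, -0.0385)
  (0,1): δ = 100.93°  ·
  (0,2): δ = 74.64°  ✓
  (0,3): δ = 42.66°  ✓
  (0,4): δ = 3.06°  ✓
  (0,5): δ = 37.13°  ✓
  (0,6): δ = 84.83°  ·
  (1,2): δ = 153.71°  ·
  (1,3): δ = 121.73°  ·
  (1,4): δ = 82.14°  ·
  (1,5): δ = 41.95°  ✓
  (1,6): δ = 5.76°  ✓
  (2,3): δ = 148.02°  ·
  (2,4): δ = 108.43°  ·
  (2,5): δ = 68.24°  ✓
  (2,6): δ = 20.53°  ✓
  (3,4): δ = 140.41°  ·
  (3,5): δ = 100.22°  ·
  (3,6): δ = 52.51°  ✓
  (4,5): δ = 139.81°  ·
  (4,6): δ = 92.11°  ·
  (5,6): δ = 132.30°  ·
antipodal pairs: 9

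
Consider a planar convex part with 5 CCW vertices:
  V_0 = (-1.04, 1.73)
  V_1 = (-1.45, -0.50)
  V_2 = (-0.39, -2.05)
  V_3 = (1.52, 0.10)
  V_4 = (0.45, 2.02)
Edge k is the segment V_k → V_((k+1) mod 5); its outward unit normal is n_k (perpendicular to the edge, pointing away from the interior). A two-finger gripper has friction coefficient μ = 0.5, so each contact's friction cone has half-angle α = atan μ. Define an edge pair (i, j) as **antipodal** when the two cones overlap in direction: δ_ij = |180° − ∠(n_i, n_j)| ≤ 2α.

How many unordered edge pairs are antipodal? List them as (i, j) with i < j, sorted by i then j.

count = 4; pairs: (0,2), (0,3), (1,3), (2,4)

α = atan 0.5 = 26.57°;  2α = 53.13°
n_0 = (-0.9835, +0.1808)
n_1 = (-0.8254, -0.5645)
n_2 = (+0.7476, -0.6641)
n_3 = (+0.8735, +0.4868)
n_4 = (-0.1910, +0.9816)
  (0,1): δ = 135.22°  ·
  (0,2): δ = 31.20°  ✓
  (0,3): δ = 39.55°  ✓
  (0,4): δ = 111.43°  ·
  (1,2): δ = 75.98°  ·
  (1,3): δ = 5.24°  ✓
  (1,4): δ = 66.65°  ·
  (2,3): δ = 109.25°  ·
  (2,4): δ = 37.37°  ✓
  (3,4): δ = 108.12°  ·
antipodal pairs: 4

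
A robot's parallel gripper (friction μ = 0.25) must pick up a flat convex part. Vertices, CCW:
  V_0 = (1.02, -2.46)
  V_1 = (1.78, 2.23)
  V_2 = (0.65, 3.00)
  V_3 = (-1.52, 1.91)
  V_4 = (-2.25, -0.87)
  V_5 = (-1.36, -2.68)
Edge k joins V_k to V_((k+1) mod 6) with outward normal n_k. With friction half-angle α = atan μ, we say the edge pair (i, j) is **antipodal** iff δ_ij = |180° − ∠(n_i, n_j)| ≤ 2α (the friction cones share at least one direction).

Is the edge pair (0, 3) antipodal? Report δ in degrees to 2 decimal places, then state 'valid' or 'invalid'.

α = atan 0.25 = 14.04°;  2α = 28.07°
edge 0: e_0 = (+0.76, +4.69);  n_0 = (+0.9871, -0.1600)
edge 3: e_3 = (-0.73, -2.78);  n_3 = (-0.9672, +0.2540)
∠(n_0, n_3) = 174.49°
δ = |180° − 174.49°| = 5.51°
5.51° ≤ 2α = 28.07°  →  valid

δ = 5.51°, valid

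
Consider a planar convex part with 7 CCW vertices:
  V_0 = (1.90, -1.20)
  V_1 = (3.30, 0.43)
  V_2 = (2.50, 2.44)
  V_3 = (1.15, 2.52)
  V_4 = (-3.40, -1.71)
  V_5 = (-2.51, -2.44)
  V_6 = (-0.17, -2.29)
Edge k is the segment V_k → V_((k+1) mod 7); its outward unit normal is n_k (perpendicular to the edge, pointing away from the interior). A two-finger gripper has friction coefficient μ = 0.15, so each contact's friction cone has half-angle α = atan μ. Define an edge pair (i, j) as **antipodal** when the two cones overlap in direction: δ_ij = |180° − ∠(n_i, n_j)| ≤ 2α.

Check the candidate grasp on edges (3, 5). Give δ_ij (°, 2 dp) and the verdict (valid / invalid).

δ = 39.24°, invalid

α = atan 0.15 = 8.53°;  2α = 17.06°
edge 3: e_3 = (-4.55, -4.23);  n_3 = (-0.6809, +0.7324)
edge 5: e_5 = (+2.34, +0.15);  n_5 = (+0.0640, -0.9980)
∠(n_3, n_5) = 140.76°
δ = |180° − 140.76°| = 39.24°
39.24° > 2α = 17.06°  →  invalid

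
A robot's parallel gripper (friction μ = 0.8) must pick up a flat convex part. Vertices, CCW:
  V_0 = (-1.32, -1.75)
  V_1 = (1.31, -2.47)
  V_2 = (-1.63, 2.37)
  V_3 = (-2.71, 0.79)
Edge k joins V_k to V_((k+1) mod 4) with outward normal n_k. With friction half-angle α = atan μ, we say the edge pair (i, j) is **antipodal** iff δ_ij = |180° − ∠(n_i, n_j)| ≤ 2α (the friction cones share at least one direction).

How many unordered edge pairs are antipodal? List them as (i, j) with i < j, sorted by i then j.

count = 4; pairs: (0,1), (0,2), (1,2), (1,3)

α = atan 0.8 = 38.66°;  2α = 77.32°
n_0 = (-0.2640, -0.9645)
n_1 = (+0.8547, +0.5192)
n_2 = (-0.8256, +0.5643)
n_3 = (-0.8772, -0.4801)
  (0,1): δ = 43.41°  ✓
  (0,2): δ = 70.96°  ✓
  (0,3): δ = 134.00°  ·
  (1,2): δ = 65.63°  ✓
  (1,3): δ = 2.59°  ✓
  (2,3): δ = 116.96°  ·
antipodal pairs: 4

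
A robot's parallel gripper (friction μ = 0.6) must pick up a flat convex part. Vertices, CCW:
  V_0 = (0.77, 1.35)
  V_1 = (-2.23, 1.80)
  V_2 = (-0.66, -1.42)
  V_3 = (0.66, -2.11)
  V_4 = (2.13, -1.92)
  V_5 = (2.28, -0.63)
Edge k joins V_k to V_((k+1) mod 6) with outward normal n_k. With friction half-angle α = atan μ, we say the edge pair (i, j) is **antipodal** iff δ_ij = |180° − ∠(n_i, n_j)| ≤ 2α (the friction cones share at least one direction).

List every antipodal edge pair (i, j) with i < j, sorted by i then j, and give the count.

count = 7; pairs: (0,1), (0,2), (0,3), (1,4), (1,5), (2,5), (3,5)

α = atan 0.6 = 30.96°;  2α = 61.93°
n_0 = (+0.1483, +0.9889)
n_1 = (-0.8988, -0.4383)
n_2 = (-0.4633, -0.8862)
n_3 = (+0.1282, -0.9918)
n_4 = (+0.9933, -0.1155)
n_5 = (+0.7952, +0.6064)
  (0,1): δ = 55.48°  ✓
  (0,2): δ = 19.07°  ✓
  (0,3): δ = 15.90°  ✓
  (0,4): δ = 91.90°  ·
  (0,5): δ = 135.86°  ·
  (1,2): δ = 143.59°  ·
  (1,3): δ = 108.63°  ·
  (1,4): δ = 32.63°  ✓
  (1,5): δ = 11.34°  ✓
  (2,3): δ = 145.04°  ·
  (2,4): δ = 69.04°  ·
  (2,5): δ = 25.07°  ✓
  (3,4): δ = 104.00°  ·
  (3,5): δ = 60.03°  ✓
  (4,5): δ = 136.04°  ·
antipodal pairs: 7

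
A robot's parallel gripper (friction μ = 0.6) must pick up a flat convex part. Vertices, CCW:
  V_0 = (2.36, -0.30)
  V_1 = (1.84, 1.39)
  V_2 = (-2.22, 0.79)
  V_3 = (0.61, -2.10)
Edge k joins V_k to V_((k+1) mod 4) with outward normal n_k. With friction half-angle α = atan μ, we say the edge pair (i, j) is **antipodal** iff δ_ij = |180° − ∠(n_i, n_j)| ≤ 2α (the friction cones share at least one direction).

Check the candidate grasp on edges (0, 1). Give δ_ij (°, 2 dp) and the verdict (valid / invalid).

α = atan 0.6 = 30.96°;  2α = 61.93°
edge 0: e_0 = (-0.52, +1.69);  n_0 = (+0.9558, +0.2941)
edge 1: e_1 = (-4.06, -0.60);  n_1 = (-0.1462, +0.9893)
∠(n_0, n_1) = 81.30°
δ = |180° − 81.30°| = 98.70°
98.70° > 2α = 61.93°  →  invalid

δ = 98.70°, invalid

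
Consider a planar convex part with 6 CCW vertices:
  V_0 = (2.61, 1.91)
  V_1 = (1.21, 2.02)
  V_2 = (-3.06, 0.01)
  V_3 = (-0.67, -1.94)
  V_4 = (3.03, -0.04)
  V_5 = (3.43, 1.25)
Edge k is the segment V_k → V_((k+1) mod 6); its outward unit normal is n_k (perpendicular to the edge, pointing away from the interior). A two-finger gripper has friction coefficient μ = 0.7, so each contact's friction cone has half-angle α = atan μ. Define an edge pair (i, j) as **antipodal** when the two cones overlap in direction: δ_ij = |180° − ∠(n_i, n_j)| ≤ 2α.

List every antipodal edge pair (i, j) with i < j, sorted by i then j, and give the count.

count = 8; pairs: (0,2), (0,3), (1,2), (1,3), (1,4), (2,4), (2,5), (3,5)

α = atan 0.7 = 34.99°;  2α = 69.98°
n_0 = (+0.0783, +0.9969)
n_1 = (-0.4259, +0.9048)
n_2 = (-0.6322, -0.7748)
n_3 = (+0.4568, -0.8896)
n_4 = (+0.9551, -0.2962)
n_5 = (+0.6270, +0.7790)
  (0,1): δ = 150.30°  ·
  (0,2): δ = 34.72°  ✓
  (0,3): δ = 31.67°  ✓
  (0,4): δ = 77.27°  ·
  (0,5): δ = 145.66°  ·
  (1,2): δ = 64.42°  ✓
  (1,3): δ = 1.97°  ✓
  (1,4): δ = 47.56°  ✓
  (1,5): δ = 115.96°  ·
  (2,3): δ = 113.61°  ·
  (2,4): δ = 68.02°  ✓
  (2,5): δ = 0.38°  ✓
  (3,4): δ = 134.41°  ·
  (3,5): δ = 66.01°  ✓
  (4,5): δ = 111.60°  ·
antipodal pairs: 8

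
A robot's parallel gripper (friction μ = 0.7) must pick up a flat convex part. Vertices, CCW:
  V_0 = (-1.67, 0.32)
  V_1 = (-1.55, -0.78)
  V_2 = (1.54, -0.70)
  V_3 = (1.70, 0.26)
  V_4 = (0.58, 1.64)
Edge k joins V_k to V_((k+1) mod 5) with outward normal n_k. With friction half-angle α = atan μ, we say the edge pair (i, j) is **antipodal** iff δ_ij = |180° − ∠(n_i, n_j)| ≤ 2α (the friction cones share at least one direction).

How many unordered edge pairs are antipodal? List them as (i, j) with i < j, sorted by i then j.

count = 5; pairs: (0,2), (0,3), (1,3), (1,4), (2,4)

α = atan 0.7 = 34.99°;  2α = 69.98°
n_0 = (-0.9941, -0.1084)
n_1 = (+0.0259, -0.9997)
n_2 = (+0.9864, -0.1644)
n_3 = (+0.7765, +0.6302)
n_4 = (-0.5060, +0.8625)
  (0,1): δ = 94.74°  ·
  (0,2): δ = 15.69°  ✓
  (0,3): δ = 32.84°  ✓
  (0,4): δ = 114.17°  ·
  (1,2): δ = 100.95°  ·
  (1,3): δ = 52.42°  ✓
  (1,4): δ = 28.92°  ✓
  (2,3): δ = 131.48°  ·
  (2,4): δ = 50.14°  ✓
  (3,4): δ = 98.66°  ·
antipodal pairs: 5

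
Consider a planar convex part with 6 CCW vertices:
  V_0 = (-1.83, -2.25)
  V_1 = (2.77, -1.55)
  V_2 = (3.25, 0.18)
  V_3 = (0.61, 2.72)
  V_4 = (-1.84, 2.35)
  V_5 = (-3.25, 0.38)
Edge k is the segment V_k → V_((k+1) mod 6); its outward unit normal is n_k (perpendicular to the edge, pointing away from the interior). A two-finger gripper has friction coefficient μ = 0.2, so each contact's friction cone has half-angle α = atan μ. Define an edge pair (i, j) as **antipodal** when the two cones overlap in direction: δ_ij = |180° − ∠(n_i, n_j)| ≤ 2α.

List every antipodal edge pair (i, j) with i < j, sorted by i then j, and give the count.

α = atan 0.2 = 11.31°;  2α = 22.62°
n_0 = (+0.1504, -0.9886)
n_1 = (+0.9636, -0.2674)
n_2 = (+0.6933, +0.7206)
n_3 = (-0.1493, +0.9888)
n_4 = (-0.8132, +0.5820)
n_5 = (-0.8799, -0.4751)
  (0,1): δ = 114.16°  ·
  (0,2): δ = 52.55°  ·
  (0,3): δ = 0.06°  ✓
  (0,4): δ = 45.75°  ·
  (0,5): δ = 109.71°  ·
  (1,2): δ = 118.39°  ·
  (1,3): δ = 65.91°  ·
  (1,4): δ = 20.09°  ✓
  (1,5): δ = 43.87°  ·
  (2,3): δ = 127.52°  ·
  (2,4): δ = 81.70°  ·
  (2,5): δ = 17.74°  ✓
  (3,4): δ = 134.18°  ·
  (3,5): δ = 70.22°  ·
  (4,5): δ = 116.04°  ·
antipodal pairs: 3

count = 3; pairs: (0,3), (1,4), (2,5)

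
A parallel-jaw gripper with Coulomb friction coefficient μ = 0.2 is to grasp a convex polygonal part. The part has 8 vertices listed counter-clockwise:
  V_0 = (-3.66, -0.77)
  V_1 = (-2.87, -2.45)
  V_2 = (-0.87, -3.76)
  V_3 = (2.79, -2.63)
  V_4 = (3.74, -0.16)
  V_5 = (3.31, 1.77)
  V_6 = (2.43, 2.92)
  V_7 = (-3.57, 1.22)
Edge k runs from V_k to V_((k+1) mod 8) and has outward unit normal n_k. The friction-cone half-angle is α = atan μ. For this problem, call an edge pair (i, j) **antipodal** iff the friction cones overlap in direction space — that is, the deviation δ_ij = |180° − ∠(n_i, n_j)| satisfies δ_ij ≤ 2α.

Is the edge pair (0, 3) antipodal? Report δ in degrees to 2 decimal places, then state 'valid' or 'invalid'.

δ = 46.22°, invalid

α = atan 0.2 = 11.31°;  2α = 22.62°
edge 0: e_0 = (+0.79, -1.68);  n_0 = (-0.9049, -0.4255)
edge 3: e_3 = (+0.95, +2.47);  n_3 = (+0.9333, -0.3590)
∠(n_0, n_3) = 133.78°
δ = |180° − 133.78°| = 46.22°
46.22° > 2α = 22.62°  →  invalid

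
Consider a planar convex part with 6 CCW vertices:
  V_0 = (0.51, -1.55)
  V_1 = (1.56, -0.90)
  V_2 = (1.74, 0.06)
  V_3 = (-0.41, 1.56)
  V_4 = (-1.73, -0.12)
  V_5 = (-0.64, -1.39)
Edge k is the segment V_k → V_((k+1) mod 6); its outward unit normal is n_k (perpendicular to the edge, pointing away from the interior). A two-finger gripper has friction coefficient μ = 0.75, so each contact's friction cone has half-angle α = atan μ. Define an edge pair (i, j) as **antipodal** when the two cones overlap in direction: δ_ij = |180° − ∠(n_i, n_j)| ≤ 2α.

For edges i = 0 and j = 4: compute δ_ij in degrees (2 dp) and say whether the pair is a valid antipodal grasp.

α = atan 0.75 = 36.87°;  2α = 73.74°
edge 0: e_0 = (+1.05, +0.65);  n_0 = (+0.5264, -0.8503)
edge 4: e_4 = (+1.09, -1.27);  n_4 = (-0.7588, -0.6513)
∠(n_0, n_4) = 81.12°
δ = |180° − 81.12°| = 98.88°
98.88° > 2α = 73.74°  →  invalid

δ = 98.88°, invalid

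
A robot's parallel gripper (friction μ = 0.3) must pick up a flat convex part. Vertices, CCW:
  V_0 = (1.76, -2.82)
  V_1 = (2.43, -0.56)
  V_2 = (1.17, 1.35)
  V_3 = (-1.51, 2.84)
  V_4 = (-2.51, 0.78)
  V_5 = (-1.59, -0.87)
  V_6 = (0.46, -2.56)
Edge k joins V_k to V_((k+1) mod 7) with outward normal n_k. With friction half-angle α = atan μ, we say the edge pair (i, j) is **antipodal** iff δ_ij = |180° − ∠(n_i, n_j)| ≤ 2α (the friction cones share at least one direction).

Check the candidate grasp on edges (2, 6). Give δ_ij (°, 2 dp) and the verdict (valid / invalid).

α = atan 0.3 = 16.70°;  2α = 33.40°
edge 2: e_2 = (-2.68, +1.49);  n_2 = (+0.4859, +0.8740)
edge 6: e_6 = (+1.30, -0.26);  n_6 = (-0.1961, -0.9806)
∠(n_2, n_6) = 162.24°
δ = |180° − 162.24°| = 17.76°
17.76° ≤ 2α = 33.40°  →  valid

δ = 17.76°, valid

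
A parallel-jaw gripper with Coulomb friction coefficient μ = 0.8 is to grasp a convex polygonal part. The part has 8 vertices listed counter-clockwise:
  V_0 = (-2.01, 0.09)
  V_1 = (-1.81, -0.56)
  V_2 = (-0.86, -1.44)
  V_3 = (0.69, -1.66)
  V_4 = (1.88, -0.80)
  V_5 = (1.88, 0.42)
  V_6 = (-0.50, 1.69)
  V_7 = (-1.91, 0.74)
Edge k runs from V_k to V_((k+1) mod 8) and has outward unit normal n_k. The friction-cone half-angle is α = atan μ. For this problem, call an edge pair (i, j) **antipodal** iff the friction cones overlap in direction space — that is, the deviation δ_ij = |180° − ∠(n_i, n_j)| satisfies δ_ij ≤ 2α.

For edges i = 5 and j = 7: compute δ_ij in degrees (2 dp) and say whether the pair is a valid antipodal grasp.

δ = 70.66°, valid

α = atan 0.8 = 38.66°;  2α = 77.32°
edge 5: e_5 = (-2.38, +1.27);  n_5 = (+0.4708, +0.8823)
edge 7: e_7 = (-0.10, -0.65);  n_7 = (-0.9884, +0.1521)
∠(n_5, n_7) = 109.34°
δ = |180° − 109.34°| = 70.66°
70.66° ≤ 2α = 77.32°  →  valid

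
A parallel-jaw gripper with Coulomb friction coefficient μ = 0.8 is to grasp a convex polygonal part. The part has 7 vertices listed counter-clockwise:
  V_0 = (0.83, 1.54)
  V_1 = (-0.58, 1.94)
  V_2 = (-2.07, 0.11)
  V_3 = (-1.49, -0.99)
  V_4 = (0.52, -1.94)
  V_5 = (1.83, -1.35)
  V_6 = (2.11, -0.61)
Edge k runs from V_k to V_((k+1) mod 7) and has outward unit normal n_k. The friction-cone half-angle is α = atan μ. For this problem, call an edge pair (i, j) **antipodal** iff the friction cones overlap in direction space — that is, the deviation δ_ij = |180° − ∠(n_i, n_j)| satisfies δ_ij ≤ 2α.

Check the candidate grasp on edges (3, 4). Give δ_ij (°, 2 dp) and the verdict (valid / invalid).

δ = 130.46°, invalid

α = atan 0.8 = 38.66°;  2α = 77.32°
edge 3: e_3 = (+2.01, -0.95);  n_3 = (-0.4273, -0.9041)
edge 4: e_4 = (+1.31, +0.59);  n_4 = (+0.4107, -0.9118)
∠(n_3, n_4) = 49.54°
δ = |180° − 49.54°| = 130.46°
130.46° > 2α = 77.32°  →  invalid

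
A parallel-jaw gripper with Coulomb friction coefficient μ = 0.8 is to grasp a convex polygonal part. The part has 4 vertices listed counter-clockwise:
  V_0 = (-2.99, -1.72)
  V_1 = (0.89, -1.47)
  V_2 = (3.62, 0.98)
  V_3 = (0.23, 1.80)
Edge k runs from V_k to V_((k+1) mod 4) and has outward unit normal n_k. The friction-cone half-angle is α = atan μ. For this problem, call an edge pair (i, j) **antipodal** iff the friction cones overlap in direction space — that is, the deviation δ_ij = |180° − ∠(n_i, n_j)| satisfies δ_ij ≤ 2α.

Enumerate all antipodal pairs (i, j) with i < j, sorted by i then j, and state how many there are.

count = 4; pairs: (0,2), (0,3), (1,2), (1,3)

α = atan 0.8 = 38.66°;  2α = 77.32°
n_0 = (+0.0643, -0.9979)
n_1 = (+0.6679, -0.7442)
n_2 = (+0.2351, +0.9720)
n_3 = (-0.7378, +0.6750)
  (0,1): δ = 141.78°  ·
  (0,2): δ = 17.28°  ✓
  (0,3): δ = 43.86°  ✓
  (1,2): δ = 55.50°  ✓
  (1,3): δ = 5.64°  ✓
  (2,3): δ = 118.85°  ·
antipodal pairs: 4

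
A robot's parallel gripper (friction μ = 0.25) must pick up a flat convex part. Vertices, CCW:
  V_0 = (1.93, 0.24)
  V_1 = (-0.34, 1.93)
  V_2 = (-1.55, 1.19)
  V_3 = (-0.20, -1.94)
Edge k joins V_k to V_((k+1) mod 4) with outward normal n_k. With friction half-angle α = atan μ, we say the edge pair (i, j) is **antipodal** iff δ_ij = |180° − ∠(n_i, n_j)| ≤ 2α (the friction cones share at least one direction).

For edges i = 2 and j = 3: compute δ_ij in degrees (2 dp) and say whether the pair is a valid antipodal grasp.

α = atan 0.25 = 14.04°;  2α = 28.07°
edge 2: e_2 = (+1.35, -3.13);  n_2 = (-0.9182, -0.3960)
edge 3: e_3 = (+2.13, +2.18);  n_3 = (+0.7153, -0.6989)
∠(n_2, n_3) = 112.33°
δ = |180° − 112.33°| = 67.67°
67.67° > 2α = 28.07°  →  invalid

δ = 67.67°, invalid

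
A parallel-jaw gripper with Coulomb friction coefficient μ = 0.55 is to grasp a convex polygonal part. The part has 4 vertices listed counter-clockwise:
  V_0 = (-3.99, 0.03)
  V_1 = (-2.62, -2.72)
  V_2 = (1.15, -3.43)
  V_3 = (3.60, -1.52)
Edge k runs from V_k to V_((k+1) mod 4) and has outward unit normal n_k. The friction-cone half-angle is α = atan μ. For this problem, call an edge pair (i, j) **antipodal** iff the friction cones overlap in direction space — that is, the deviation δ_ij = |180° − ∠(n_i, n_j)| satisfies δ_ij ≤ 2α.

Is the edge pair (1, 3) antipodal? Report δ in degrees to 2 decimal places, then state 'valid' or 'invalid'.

δ = 0.88°, valid

α = atan 0.55 = 28.81°;  2α = 57.62°
edge 1: e_1 = (+3.77, -0.71);  n_1 = (-0.1851, -0.9827)
edge 3: e_3 = (-7.59, +1.55);  n_3 = (+0.2001, +0.9798)
∠(n_1, n_3) = 179.12°
δ = |180° − 179.12°| = 0.88°
0.88° ≤ 2α = 57.62°  →  valid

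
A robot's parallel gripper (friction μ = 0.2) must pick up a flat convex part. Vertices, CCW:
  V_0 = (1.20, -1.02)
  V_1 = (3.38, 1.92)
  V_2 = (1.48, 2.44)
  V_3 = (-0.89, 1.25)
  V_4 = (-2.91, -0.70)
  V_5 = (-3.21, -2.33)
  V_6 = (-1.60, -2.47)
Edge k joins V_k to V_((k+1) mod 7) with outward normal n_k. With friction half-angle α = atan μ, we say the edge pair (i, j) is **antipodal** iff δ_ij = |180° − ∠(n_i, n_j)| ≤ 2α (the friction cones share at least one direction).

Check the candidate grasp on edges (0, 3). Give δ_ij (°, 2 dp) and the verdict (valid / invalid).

α = atan 0.2 = 11.31°;  2α = 22.62°
edge 0: e_0 = (+2.18, +2.94);  n_0 = (+0.8033, -0.5956)
edge 3: e_3 = (-2.02, -1.95);  n_3 = (-0.6945, +0.7195)
∠(n_0, n_3) = 170.55°
δ = |180° − 170.55°| = 9.45°
9.45° ≤ 2α = 22.62°  →  valid

δ = 9.45°, valid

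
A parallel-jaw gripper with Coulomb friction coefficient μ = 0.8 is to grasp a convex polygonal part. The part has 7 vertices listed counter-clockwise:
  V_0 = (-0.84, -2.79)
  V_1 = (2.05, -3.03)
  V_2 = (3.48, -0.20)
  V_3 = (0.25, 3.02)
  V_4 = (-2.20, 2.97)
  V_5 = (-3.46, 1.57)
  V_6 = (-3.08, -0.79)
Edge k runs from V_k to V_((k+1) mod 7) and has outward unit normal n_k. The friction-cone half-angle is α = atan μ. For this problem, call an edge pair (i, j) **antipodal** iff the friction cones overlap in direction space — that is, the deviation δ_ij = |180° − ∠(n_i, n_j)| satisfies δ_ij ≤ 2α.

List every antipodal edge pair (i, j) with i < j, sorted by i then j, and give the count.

α = atan 0.8 = 38.66°;  2α = 77.32°
n_0 = (-0.0828, -0.9966)
n_1 = (+0.8925, -0.4510)
n_2 = (+0.7060, +0.7082)
n_3 = (-0.0204, +0.9998)
n_4 = (-0.7433, +0.6690)
n_5 = (-0.9873, -0.1590)
n_6 = (-0.6660, -0.7459)
  (0,1): δ = 112.06°  ·
  (0,2): δ = 40.16°  ✓
  (0,3): δ = 5.92°  ✓
  (0,4): δ = 52.76°  ✓
  (0,5): δ = 103.89°  ·
  (0,6): δ = 142.99°  ·
  (1,2): δ = 108.10°  ·
  (1,3): δ = 62.02°  ✓
  (1,4): δ = 15.18°  ✓
  (1,5): δ = 35.95°  ✓
  (1,6): δ = 75.05°  ✓
  (2,3): δ = 133.92°  ·
  (2,4): δ = 87.08°  ·
  (2,5): δ = 35.94°  ✓
  (2,6): δ = 3.15°  ✓
  (3,4): δ = 133.16°  ·
  (3,5): δ = 82.02°  ·
  (3,6): δ = 42.93°  ✓
  (4,5): δ = 128.87°  ·
  (4,6): δ = 89.77°  ·
  (5,6): δ = 140.91°  ·
antipodal pairs: 10

count = 10; pairs: (0,2), (0,3), (0,4), (1,3), (1,4), (1,5), (1,6), (2,5), (2,6), (3,6)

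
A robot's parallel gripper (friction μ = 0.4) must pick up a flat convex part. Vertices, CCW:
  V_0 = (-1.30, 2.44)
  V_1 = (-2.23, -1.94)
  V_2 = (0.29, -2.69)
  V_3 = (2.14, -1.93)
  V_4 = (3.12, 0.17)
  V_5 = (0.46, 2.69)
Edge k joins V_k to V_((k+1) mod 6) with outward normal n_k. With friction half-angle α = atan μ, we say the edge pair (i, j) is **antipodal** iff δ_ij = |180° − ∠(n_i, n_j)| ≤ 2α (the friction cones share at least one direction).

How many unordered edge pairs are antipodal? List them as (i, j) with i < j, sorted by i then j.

α = atan 0.4 = 21.80°;  2α = 43.60°
n_0 = (-0.9782, +0.2077)
n_1 = (-0.2853, -0.9585)
n_2 = (+0.3800, -0.9250)
n_3 = (+0.9062, -0.4229)
n_4 = (+0.6877, +0.7260)
n_5 = (-0.1406, +0.9901)
  (0,1): δ = 94.59°  ·
  (0,2): δ = 55.68°  ·
  (0,3): δ = 13.03°  ✓
  (0,4): δ = 58.54°  ·
  (0,5): δ = 110.07°  ·
  (1,2): δ = 141.09°  ·
  (1,3): δ = 98.44°  ·
  (1,4): δ = 26.88°  ✓
  (1,5): δ = 24.66°  ✓
  (2,3): δ = 137.35°  ·
  (2,4): δ = 65.79°  ·
  (2,5): δ = 14.25°  ✓
  (3,4): δ = 108.43°  ·
  (3,5): δ = 56.90°  ·
  (4,5): δ = 128.46°  ·
antipodal pairs: 4

count = 4; pairs: (0,3), (1,4), (1,5), (2,5)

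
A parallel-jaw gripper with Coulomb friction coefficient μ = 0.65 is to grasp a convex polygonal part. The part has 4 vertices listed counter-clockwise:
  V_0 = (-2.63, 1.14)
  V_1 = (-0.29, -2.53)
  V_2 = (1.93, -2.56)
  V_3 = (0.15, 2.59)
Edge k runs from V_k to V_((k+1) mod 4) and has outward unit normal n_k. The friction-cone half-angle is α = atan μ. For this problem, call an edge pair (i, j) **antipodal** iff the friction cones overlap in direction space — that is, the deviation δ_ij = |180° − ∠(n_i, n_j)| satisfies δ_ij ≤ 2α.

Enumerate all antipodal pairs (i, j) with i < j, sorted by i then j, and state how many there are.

α = atan 0.65 = 33.02°;  2α = 66.05°
n_0 = (-0.8432, -0.5376)
n_1 = (-0.0135, -0.9999)
n_2 = (+0.9451, +0.3267)
n_3 = (-0.4625, +0.8866)
  (0,1): δ = 123.30°  ·
  (0,2): δ = 13.45°  ✓
  (0,3): δ = 85.02°  ·
  (1,2): δ = 70.16°  ·
  (1,3): δ = 28.32°  ✓
  (2,3): δ = 81.52°  ·
antipodal pairs: 2

count = 2; pairs: (0,2), (1,3)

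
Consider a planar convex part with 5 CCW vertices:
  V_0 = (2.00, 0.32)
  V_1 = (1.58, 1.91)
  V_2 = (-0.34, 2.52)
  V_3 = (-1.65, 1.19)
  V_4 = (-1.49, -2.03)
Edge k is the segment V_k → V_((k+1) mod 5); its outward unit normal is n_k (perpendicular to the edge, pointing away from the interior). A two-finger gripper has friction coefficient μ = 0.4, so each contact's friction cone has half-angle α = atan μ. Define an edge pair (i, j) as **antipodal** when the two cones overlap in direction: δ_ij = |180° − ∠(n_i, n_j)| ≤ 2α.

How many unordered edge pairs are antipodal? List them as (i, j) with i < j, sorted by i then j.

count = 2; pairs: (0,3), (2,4)

α = atan 0.4 = 21.80°;  2α = 43.60°
n_0 = (+0.9668, +0.2554)
n_1 = (+0.3028, +0.9531)
n_2 = (-0.7124, +0.7017)
n_3 = (-0.9988, -0.0496)
n_4 = (+0.5585, -0.8295)
  (0,1): δ = 122.42°  ·
  (0,2): δ = 59.36°  ·
  (0,3): δ = 11.95°  ✓
  (0,4): δ = 109.16°  ·
  (1,2): δ = 116.94°  ·
  (1,3): δ = 69.53°  ·
  (1,4): δ = 51.58°  ·
  (2,3): δ = 132.59°  ·
  (2,4): δ = 11.48°  ✓
  (3,4): δ = 58.89°  ·
antipodal pairs: 2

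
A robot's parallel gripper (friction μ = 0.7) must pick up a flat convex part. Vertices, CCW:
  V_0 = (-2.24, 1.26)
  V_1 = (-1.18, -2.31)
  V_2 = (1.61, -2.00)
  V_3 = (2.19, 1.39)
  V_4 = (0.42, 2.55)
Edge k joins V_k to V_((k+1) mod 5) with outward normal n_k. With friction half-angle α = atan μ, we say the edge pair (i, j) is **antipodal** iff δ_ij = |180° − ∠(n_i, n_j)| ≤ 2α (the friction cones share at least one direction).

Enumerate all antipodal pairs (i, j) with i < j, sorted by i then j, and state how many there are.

α = atan 0.7 = 34.99°;  2α = 69.98°
n_0 = (-0.9586, -0.2846)
n_1 = (+0.1104, -0.9939)
n_2 = (+0.9857, -0.1686)
n_3 = (+0.5481, +0.8364)
n_4 = (-0.4364, +0.8998)
  (0,1): δ = 100.20°  ·
  (0,2): δ = 26.25°  ✓
  (0,3): δ = 40.22°  ✓
  (0,4): δ = 99.33°  ·
  (1,2): δ = 106.05°  ·
  (1,3): δ = 39.58°  ✓
  (1,4): δ = 19.53°  ✓
  (2,3): δ = 113.53°  ·
  (2,4): δ = 54.42°  ✓
  (3,4): δ = 120.89°  ·
antipodal pairs: 5

count = 5; pairs: (0,2), (0,3), (1,3), (1,4), (2,4)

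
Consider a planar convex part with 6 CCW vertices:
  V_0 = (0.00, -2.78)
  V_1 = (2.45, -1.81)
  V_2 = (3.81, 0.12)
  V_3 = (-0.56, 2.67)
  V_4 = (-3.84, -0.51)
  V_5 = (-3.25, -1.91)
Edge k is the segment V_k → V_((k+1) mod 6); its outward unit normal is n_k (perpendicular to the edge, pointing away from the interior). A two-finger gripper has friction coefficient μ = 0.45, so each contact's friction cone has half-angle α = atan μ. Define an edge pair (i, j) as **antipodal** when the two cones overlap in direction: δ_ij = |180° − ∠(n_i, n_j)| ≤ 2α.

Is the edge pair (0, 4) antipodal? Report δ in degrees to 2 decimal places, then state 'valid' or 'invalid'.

δ = 91.25°, invalid

α = atan 0.45 = 24.23°;  2α = 48.46°
edge 0: e_0 = (+2.45, +0.97);  n_0 = (+0.3681, -0.9298)
edge 4: e_4 = (+0.59, -1.40);  n_4 = (-0.9215, -0.3884)
∠(n_0, n_4) = 88.75°
δ = |180° − 88.75°| = 91.25°
91.25° > 2α = 48.46°  →  invalid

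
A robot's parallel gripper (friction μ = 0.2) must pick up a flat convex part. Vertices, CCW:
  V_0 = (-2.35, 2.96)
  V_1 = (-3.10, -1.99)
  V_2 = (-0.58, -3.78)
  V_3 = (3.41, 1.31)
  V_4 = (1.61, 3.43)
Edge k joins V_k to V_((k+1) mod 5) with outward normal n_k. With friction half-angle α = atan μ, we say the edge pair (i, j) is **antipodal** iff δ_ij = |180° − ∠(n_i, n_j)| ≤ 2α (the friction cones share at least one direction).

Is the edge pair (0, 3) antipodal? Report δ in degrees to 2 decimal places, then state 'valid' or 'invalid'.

α = atan 0.2 = 11.31°;  2α = 22.62°
edge 0: e_0 = (-0.75, -4.95);  n_0 = (-0.9887, +0.1498)
edge 3: e_3 = (-1.80, +2.12);  n_3 = (+0.7623, +0.6472)
∠(n_0, n_3) = 131.05°
δ = |180° − 131.05°| = 48.95°
48.95° > 2α = 22.62°  →  invalid

δ = 48.95°, invalid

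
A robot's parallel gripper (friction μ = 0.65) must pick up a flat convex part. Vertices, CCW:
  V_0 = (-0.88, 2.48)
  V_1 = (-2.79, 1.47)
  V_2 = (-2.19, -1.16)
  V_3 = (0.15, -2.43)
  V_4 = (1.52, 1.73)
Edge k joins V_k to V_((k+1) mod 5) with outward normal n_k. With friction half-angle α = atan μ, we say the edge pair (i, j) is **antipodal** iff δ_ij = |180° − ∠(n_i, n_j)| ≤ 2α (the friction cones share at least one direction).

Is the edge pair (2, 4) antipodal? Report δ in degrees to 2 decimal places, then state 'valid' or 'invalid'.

α = atan 0.65 = 33.02°;  2α = 66.05°
edge 2: e_2 = (+2.34, -1.27);  n_2 = (-0.4770, -0.8789)
edge 4: e_4 = (-2.40, +0.75);  n_4 = (+0.2983, +0.9545)
∠(n_2, n_4) = 168.86°
δ = |180° − 168.86°| = 11.14°
11.14° ≤ 2α = 66.05°  →  valid

δ = 11.14°, valid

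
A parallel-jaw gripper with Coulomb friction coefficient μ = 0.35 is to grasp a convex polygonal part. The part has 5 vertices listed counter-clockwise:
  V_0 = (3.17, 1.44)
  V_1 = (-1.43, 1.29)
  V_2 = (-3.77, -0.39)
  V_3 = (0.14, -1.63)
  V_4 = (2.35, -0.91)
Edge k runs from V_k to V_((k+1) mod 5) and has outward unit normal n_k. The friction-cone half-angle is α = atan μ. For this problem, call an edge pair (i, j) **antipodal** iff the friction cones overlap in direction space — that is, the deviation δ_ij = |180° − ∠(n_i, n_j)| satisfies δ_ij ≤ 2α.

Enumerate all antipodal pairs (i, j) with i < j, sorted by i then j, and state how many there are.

count = 4; pairs: (0,2), (0,3), (1,3), (1,4)

α = atan 0.35 = 19.29°;  2α = 38.58°
n_0 = (-0.0326, +0.9995)
n_1 = (-0.5832, +0.8123)
n_2 = (-0.3023, -0.9532)
n_3 = (+0.3098, -0.9508)
n_4 = (+0.9442, -0.3295)
  (0,1): δ = 146.19°  ·
  (0,2): δ = 19.46°  ✓
  (0,3): δ = 16.18°  ✓
  (0,4): δ = 68.90°  ·
  (1,2): δ = 53.27°  ·
  (1,3): δ = 17.63°  ✓
  (1,4): δ = 35.09°  ✓
  (2,3): δ = 144.36°  ·
  (2,4): δ = 91.64°  ·
  (3,4): δ = 127.28°  ·
antipodal pairs: 4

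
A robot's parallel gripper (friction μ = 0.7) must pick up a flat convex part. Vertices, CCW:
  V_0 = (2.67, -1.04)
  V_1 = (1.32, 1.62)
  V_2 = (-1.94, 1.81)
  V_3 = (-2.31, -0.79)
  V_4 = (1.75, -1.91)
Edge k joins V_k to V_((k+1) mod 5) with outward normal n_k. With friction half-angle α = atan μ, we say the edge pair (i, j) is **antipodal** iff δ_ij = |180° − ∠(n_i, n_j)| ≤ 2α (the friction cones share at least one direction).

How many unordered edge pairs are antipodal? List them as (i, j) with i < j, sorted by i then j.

count = 5; pairs: (0,2), (0,3), (1,3), (1,4), (2,4)

α = atan 0.7 = 34.99°;  2α = 69.98°
n_0 = (+0.8917, +0.4526)
n_1 = (+0.0582, +0.9983)
n_2 = (-0.9900, +0.1409)
n_3 = (-0.2659, -0.9640)
n_4 = (+0.6871, -0.7266)
  (0,1): δ = 120.24°  ·
  (0,2): δ = 35.01°  ✓
  (0,3): δ = 47.67°  ✓
  (0,4): δ = 106.49°  ·
  (1,2): δ = 94.76°  ·
  (1,3): δ = 12.09°  ✓
  (1,4): δ = 46.74°  ✓
  (2,3): δ = 97.32°  ·
  (2,4): δ = 38.50°  ✓
  (3,4): δ = 121.18°  ·
antipodal pairs: 5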